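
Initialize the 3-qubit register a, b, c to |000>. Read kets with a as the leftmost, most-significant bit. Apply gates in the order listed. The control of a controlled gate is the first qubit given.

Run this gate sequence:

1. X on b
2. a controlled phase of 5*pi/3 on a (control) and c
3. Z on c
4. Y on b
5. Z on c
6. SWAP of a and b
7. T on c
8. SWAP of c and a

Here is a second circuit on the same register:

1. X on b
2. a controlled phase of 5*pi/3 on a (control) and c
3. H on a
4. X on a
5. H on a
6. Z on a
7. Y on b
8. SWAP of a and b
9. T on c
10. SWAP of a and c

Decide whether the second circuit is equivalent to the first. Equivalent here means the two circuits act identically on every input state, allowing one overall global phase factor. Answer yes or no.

Yes: on every input state the two circuits agree up to one overall phase factor.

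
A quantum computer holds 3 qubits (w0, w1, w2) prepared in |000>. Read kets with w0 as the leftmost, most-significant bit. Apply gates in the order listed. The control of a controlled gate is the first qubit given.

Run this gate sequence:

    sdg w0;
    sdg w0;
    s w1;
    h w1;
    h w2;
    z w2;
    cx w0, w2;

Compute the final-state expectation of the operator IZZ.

The expectation value of IZZ is 0.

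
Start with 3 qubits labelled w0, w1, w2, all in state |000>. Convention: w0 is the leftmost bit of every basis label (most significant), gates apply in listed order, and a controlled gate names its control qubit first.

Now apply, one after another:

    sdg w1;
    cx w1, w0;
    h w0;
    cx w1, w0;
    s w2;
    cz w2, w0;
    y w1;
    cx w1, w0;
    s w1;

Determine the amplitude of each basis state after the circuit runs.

The final amplitudes are -sqrt(2)/2 on |010>, -sqrt(2)/2 on |110>, and 0 on every other basis state.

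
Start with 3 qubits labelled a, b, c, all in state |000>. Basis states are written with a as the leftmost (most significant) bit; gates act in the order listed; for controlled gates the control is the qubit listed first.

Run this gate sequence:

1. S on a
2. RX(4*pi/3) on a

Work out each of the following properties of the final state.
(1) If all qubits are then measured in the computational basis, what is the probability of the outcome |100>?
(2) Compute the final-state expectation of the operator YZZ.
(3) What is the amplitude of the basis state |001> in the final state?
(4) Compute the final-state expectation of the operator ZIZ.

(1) The probability of measuring |100> is 3/4.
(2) In the final state, YZZ has expectation sqrt(3)/2.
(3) |001> carries amplitude 0 in the final state.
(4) In the final state, ZIZ has expectation -1/2.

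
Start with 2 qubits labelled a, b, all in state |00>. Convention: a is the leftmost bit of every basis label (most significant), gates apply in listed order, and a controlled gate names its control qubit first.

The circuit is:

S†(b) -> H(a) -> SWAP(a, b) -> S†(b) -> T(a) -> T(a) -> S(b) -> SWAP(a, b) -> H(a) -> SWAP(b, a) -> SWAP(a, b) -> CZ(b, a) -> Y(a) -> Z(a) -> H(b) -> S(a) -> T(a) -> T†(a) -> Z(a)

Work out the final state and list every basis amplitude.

After the circuit, the state carries amplitude 0 on |00>, 0 on |01>, -sqrt(2)/2 on |10>, -sqrt(2)/2 on |11>.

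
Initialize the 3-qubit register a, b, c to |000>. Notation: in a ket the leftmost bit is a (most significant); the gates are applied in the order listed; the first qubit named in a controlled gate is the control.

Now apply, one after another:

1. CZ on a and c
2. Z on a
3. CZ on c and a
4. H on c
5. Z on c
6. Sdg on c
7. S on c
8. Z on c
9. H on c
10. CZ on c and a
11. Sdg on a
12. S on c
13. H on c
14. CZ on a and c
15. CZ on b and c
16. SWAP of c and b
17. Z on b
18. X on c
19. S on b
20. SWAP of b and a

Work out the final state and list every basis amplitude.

The resulting statevector has amplitude sqrt(2)/2 on |001>, -sqrt(2)*I/2 on |101>, and 0 on every other basis state. Key observation: steps 3-10 multiply out to the identity, so the circuit reduces to the remaining gates.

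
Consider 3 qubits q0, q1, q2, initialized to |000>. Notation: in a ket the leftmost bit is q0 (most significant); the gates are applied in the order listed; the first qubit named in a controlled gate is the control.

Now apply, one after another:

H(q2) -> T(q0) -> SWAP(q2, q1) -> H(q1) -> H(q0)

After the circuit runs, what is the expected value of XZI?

The expectation value of XZI is 1.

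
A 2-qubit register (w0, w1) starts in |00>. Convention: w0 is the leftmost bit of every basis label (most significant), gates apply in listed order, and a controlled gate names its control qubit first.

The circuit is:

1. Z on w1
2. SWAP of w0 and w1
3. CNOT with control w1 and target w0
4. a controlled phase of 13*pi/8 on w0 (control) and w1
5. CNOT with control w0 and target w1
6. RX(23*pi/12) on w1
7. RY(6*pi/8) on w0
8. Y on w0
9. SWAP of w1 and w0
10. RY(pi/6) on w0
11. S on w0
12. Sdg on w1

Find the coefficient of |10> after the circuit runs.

|10> carries amplitude -(1 - I)*(-sqrt(6) + 2 + sqrt(2)*(1 + 2*I))/16 in the final state.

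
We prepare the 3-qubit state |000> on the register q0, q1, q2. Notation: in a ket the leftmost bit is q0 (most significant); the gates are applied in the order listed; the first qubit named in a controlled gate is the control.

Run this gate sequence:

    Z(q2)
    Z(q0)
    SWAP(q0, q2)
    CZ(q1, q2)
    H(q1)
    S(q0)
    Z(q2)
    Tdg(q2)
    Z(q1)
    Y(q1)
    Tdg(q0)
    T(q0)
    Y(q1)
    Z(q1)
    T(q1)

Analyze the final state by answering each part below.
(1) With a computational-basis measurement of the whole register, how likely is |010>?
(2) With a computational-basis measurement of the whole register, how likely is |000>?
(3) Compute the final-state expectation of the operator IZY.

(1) Outcome |010> occurs with probability 1/2.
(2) A full measurement returns |000> with probability 1/2.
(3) The observable IZY averages to 0.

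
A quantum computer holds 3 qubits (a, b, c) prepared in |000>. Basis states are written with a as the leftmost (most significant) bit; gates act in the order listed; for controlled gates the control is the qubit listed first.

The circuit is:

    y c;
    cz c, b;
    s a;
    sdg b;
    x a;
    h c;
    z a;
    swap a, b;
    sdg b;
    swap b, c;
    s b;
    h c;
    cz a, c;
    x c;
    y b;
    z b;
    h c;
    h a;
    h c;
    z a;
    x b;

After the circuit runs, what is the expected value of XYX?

In the final state, XYX has expectation -1.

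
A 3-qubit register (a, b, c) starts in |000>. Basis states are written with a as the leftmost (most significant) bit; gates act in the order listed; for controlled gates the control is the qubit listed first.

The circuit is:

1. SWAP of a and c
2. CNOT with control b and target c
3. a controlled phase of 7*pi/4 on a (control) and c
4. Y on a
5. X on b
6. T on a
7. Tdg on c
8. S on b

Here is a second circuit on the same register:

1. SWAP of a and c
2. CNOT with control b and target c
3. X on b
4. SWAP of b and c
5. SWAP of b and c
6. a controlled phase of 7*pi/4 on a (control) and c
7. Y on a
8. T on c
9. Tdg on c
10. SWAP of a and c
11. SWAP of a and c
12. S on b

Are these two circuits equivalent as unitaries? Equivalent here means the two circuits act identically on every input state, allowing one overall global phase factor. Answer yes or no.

No: there is an input state on which the two circuits produce genuinely different outputs (not merely differing by a phase).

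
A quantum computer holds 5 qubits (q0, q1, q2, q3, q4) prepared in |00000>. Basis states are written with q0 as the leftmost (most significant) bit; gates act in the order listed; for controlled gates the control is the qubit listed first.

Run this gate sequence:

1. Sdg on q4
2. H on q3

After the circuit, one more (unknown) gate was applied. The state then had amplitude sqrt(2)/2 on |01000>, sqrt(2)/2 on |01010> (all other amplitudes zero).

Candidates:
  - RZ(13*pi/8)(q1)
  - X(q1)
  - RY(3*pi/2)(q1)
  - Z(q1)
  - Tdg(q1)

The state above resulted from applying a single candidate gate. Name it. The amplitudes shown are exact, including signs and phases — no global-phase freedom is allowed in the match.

It was X(q1) that produced the state shown.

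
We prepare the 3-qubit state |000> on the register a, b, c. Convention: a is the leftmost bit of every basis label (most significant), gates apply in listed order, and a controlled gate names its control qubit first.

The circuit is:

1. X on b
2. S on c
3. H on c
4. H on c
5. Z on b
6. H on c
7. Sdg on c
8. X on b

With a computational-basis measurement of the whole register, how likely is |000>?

The probability of measuring |000> is 1/2.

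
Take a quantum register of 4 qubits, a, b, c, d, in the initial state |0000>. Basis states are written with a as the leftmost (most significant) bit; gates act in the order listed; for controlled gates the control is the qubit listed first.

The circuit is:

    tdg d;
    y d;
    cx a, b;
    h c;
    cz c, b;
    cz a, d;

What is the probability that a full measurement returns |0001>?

A full measurement returns |0001> with probability 1/2.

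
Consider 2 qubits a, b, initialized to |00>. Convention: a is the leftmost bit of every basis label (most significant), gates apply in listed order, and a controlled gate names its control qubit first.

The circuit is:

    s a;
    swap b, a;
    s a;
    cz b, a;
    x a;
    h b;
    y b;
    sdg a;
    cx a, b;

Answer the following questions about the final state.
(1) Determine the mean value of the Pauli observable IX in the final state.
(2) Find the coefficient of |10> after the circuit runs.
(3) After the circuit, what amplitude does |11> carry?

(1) The observable IX averages to -1.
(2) The final state's coefficient on |10> equals sqrt(2)/2.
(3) The final state's coefficient on |11> equals -sqrt(2)/2.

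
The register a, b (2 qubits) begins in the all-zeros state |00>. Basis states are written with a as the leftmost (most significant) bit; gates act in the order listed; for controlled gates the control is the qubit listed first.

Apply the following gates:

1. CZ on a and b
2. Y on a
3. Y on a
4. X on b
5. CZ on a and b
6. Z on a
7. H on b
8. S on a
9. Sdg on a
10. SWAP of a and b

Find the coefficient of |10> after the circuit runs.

The final state's coefficient on |10> equals -sqrt(2)/2.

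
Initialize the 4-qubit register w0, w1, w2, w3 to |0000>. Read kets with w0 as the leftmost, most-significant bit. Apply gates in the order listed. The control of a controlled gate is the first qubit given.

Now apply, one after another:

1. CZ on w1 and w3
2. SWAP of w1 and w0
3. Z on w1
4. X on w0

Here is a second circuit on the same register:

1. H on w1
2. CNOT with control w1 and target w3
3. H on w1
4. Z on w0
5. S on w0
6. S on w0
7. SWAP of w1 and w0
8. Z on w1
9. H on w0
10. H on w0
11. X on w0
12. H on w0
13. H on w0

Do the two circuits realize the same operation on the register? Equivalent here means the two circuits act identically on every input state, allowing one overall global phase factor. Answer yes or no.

No, they are not equivalent — no single phase factor reconciles the two unitaries.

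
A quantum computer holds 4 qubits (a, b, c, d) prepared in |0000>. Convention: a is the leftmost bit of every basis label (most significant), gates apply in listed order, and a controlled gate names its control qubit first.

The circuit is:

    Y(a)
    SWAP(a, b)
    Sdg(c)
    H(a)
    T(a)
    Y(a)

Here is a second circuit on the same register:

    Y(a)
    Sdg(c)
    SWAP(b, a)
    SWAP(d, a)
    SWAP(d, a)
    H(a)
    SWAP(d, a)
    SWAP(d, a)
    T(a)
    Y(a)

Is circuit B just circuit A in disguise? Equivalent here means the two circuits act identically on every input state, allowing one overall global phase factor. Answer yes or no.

Yes — the two circuits implement the same unitary up to a global phase.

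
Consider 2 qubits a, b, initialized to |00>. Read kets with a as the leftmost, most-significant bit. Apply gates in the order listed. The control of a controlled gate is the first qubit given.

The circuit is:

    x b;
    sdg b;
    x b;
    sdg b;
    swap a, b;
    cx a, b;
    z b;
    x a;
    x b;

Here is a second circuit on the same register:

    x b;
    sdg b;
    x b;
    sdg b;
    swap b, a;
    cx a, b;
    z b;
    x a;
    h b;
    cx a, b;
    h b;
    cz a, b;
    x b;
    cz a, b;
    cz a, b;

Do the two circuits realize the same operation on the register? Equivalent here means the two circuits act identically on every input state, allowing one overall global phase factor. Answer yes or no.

Yes: on every input state the two circuits agree up to one overall phase factor.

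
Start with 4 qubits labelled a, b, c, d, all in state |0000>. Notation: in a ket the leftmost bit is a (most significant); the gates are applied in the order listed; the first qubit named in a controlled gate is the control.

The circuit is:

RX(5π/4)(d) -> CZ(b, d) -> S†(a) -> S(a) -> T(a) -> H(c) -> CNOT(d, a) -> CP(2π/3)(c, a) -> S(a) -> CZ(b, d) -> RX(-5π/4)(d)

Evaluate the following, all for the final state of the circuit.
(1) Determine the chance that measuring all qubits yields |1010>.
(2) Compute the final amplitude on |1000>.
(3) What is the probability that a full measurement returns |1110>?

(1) A full measurement returns |1010> with probability sqrt(2)/8 + 3/16.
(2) |1000> carries amplitude I*(1 + sqrt(2))/4 in the final state.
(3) Outcome |1110> occurs with probability 0.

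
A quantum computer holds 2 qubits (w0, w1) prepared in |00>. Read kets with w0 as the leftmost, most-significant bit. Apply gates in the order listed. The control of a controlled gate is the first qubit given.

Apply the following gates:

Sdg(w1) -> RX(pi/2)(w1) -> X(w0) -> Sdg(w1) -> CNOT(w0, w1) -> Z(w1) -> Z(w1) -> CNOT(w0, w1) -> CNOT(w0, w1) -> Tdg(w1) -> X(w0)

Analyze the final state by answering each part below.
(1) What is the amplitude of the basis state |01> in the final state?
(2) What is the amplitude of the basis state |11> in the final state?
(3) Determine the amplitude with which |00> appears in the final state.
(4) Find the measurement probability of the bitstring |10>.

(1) The final state's coefficient on |01> equals -sqrt(2)*exp(3*I*pi/4)/2. Key observation: gates 5-8 undo each other exactly, leaving only the rest of the circuit to track.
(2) |11> carries amplitude 0 in the final state.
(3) |00> carries amplitude -sqrt(2)/2 in the final state.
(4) A full measurement returns |10> with probability 0.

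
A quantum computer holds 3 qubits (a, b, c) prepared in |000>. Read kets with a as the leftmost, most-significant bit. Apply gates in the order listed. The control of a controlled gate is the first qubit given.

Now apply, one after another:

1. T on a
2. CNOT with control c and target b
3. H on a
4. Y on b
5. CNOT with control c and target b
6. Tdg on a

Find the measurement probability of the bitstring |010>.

A full measurement returns |010> with probability 1/2.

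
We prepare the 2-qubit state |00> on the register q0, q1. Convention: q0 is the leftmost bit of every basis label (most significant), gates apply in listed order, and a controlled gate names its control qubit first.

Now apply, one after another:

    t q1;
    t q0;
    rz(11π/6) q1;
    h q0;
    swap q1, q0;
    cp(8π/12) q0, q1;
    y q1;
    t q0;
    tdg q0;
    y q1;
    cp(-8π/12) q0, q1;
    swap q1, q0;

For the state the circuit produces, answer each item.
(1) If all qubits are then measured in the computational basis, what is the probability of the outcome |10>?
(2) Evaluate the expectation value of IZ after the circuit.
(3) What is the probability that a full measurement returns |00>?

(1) Outcome |10> occurs with probability 1/2. Key observation: steps 5-12 multiply out to the identity, so the circuit reduces to the remaining gates.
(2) The observable IZ averages to 1.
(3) The probability of measuring |00> is 1/2.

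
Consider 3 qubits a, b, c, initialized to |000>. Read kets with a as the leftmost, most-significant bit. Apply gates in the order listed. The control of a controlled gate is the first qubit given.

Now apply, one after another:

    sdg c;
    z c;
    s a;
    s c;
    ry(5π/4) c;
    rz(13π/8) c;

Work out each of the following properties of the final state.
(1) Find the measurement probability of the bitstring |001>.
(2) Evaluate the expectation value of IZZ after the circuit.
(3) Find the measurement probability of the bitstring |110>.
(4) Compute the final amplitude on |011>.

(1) A full measurement returns |001> with probability sqrt(2)/4 + 1/2.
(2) In the final state, IZZ has expectation -sqrt(2)/2.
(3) Outcome |110> occurs with probability 0.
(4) The final state's coefficient on |011> equals 0.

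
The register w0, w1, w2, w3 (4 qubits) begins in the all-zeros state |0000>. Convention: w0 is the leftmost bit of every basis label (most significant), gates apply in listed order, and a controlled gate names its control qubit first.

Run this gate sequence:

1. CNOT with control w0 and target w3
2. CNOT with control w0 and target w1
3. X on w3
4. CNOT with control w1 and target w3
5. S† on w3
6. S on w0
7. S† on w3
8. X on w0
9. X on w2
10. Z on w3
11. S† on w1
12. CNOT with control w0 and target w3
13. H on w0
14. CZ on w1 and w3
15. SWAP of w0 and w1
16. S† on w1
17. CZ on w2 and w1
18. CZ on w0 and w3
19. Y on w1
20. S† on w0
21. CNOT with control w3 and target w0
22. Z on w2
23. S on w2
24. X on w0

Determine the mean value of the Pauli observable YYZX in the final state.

In the final state, YYZX has expectation 0.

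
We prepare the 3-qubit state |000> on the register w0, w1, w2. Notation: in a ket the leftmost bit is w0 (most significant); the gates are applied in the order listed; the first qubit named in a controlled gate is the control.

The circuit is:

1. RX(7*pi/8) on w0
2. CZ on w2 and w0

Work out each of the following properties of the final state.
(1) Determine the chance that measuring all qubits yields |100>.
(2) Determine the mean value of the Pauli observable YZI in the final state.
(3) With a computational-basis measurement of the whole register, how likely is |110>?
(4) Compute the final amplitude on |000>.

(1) The probability of measuring |100> is sin(7*pi/16)**2.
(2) In the final state, YZI has expectation -sqrt(2 - sqrt(2))/2.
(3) Outcome |110> occurs with probability 0.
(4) The final state's coefficient on |000> equals cos(7*pi/16).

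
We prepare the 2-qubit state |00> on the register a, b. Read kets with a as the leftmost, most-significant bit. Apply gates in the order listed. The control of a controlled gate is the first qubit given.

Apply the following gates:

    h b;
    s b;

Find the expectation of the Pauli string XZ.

The expectation value of XZ is 0.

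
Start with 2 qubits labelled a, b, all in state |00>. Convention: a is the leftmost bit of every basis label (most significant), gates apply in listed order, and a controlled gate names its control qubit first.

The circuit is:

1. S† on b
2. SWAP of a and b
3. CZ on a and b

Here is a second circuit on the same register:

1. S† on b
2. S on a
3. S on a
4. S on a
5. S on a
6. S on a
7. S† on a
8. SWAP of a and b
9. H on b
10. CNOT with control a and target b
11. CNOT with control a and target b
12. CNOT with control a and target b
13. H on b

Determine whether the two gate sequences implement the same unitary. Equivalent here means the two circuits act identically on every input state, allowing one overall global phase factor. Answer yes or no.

Yes: on every input state the two circuits agree up to one overall phase factor.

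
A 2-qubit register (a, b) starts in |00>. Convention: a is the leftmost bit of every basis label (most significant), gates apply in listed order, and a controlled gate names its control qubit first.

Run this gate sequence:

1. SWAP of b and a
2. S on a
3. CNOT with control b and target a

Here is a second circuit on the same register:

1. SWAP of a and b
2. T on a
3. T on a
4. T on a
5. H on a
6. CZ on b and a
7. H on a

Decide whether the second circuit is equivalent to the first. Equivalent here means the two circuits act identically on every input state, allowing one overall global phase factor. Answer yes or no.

No — the two circuits implement different unitaries, even allowing a global phase.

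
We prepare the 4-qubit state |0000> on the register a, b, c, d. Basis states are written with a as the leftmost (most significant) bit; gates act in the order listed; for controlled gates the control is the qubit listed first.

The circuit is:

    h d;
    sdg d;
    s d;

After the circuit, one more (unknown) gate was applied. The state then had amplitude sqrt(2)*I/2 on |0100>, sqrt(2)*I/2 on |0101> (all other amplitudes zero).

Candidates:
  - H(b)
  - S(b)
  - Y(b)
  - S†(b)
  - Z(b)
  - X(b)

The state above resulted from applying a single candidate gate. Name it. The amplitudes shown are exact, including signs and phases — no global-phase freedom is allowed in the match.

The unique candidate consistent with the amplitudes is Y(b).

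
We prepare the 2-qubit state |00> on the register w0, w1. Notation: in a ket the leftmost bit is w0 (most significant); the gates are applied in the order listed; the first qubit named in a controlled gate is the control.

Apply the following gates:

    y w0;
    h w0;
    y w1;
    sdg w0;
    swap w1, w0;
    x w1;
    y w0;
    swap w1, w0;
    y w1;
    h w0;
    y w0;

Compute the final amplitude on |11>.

The final state's coefficient on |11> equals 1/2 - I/2.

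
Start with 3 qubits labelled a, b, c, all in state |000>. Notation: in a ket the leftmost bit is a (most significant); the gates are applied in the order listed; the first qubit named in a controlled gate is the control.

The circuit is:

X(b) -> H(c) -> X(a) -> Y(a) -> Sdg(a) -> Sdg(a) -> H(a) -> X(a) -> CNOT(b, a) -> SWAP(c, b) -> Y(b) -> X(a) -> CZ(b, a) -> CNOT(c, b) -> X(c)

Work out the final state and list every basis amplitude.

The resulting statevector has amplitude 1/2 on |000>, 0 on |001>, -1/2 on |010>, 0 on |011>, -1/2 on |100>, 0 on |101>, -1/2 on |110>, 0 on |111>.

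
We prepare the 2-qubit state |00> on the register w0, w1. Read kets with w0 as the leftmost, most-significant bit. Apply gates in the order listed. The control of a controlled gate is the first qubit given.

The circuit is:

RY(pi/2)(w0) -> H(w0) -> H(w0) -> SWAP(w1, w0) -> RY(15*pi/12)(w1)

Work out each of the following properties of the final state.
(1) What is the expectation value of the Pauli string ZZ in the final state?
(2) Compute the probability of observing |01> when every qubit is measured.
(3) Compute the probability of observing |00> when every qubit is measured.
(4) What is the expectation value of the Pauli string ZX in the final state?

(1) The observable ZZ averages to sqrt(2)/2. Key observation: steps 2-3 multiply out to the identity, so the circuit reduces to the remaining gates.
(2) A full measurement returns |01> with probability 1/2 - sqrt(2)/4.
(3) The probability of measuring |00> is sqrt(2)/4 + 1/2.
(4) The expectation value of ZX is -sqrt(2)/2.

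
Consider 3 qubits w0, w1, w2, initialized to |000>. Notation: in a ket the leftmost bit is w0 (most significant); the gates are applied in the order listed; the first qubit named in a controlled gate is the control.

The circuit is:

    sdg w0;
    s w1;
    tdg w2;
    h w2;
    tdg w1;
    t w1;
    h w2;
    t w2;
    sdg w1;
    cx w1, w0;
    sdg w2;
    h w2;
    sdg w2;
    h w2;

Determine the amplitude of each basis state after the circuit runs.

The resulting statevector has amplitude 1/2 - I/2 on |000>, 1/2 + I/2 on |001>, and 0 on every other basis state. Key observation: gates 2-9 undo each other exactly, leaving only the rest of the circuit to track.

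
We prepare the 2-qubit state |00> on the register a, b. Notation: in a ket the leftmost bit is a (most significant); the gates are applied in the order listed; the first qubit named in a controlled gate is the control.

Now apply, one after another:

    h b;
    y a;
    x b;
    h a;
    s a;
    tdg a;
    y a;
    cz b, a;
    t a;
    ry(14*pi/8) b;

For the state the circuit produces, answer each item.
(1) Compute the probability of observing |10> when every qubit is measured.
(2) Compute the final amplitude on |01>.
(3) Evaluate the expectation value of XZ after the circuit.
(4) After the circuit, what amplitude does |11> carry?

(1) Outcome |10> occurs with probability 1/4 - sqrt(2)/8.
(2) The amplitude on |01> is (-sqrt(2 - sqrt(2)) + sqrt(sqrt(2) + 2))*exp(I*pi/4)/4.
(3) The expectation value of XZ is sqrt(2)/2.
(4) The amplitude on |11> is (-sqrt(sqrt(2) + 2) - sqrt(2 - sqrt(2)))*exp(I*pi/4)/4.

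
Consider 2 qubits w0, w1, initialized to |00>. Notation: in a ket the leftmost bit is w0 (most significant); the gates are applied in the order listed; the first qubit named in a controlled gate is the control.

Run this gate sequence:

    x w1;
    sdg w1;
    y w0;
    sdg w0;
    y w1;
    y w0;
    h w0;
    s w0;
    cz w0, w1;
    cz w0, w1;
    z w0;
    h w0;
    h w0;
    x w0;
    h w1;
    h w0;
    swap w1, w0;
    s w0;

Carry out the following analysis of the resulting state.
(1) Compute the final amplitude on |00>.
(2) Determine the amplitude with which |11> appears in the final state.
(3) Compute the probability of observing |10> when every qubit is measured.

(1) The amplitude on |00> is sqrt(2)*(1 + I)/4.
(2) |11> carries amplitude sqrt(2)*(1 + I)/4 in the final state.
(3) The probability of measuring |10> is 1/4.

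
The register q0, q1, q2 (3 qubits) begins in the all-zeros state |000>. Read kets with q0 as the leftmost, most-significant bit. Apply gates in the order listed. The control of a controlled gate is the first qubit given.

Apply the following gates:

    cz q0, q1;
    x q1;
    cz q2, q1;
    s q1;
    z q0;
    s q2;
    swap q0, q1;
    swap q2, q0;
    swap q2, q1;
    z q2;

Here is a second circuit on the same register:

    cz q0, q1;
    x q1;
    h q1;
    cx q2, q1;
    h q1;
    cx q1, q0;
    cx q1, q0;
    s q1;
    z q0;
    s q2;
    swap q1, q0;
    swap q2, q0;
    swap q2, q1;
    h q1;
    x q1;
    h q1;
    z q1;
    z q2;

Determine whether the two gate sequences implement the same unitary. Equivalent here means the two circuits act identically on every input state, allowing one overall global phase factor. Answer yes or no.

Yes: on every input state the two circuits agree up to one overall phase factor.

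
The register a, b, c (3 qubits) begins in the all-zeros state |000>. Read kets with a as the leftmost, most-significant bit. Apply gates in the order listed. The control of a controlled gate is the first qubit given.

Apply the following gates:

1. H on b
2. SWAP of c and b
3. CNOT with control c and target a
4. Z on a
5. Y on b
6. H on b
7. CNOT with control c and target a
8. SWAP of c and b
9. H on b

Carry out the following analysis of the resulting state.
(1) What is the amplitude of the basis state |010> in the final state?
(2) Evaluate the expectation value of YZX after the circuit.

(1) The final state's coefficient on |010> equals sqrt(2)*I/2.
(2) In the final state, YZX has expectation 0.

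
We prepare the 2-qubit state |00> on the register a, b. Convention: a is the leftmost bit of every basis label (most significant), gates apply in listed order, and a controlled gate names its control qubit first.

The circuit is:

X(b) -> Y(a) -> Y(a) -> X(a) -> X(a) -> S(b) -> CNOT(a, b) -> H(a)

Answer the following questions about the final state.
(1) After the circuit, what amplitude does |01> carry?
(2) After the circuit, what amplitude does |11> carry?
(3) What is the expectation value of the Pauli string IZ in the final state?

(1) |01> carries amplitude sqrt(2)*I/2 in the final state.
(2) |11> carries amplitude sqrt(2)*I/2 in the final state.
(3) In the final state, IZ has expectation -1.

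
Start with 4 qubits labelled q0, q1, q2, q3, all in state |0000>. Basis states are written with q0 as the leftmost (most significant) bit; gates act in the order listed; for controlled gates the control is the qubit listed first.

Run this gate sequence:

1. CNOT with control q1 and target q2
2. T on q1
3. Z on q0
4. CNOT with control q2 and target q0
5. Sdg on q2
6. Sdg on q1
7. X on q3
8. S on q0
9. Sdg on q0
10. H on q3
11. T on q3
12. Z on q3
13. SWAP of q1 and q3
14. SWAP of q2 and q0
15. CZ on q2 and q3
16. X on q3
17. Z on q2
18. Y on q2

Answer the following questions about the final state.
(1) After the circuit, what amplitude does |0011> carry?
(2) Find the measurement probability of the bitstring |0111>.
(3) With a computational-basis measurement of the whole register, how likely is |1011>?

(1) The amplitude on |0011> is sqrt(2)*I/2. Key observation: the block from step 8 through step 9 cancels to the identity and can be dropped.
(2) Outcome |0111> occurs with probability 1/2.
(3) Outcome |1011> occurs with probability 0.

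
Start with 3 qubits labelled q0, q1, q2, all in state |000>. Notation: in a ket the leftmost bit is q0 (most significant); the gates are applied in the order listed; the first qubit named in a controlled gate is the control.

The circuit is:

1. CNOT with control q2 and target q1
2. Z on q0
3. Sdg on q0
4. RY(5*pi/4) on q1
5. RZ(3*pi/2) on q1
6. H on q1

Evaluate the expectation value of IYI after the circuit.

The expectation value of IYI is -sqrt(2)/2.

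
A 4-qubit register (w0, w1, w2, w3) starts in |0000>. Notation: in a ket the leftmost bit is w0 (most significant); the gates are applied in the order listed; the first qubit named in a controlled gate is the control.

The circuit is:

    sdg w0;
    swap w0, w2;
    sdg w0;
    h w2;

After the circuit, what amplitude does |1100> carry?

|1100> carries amplitude 0 in the final state.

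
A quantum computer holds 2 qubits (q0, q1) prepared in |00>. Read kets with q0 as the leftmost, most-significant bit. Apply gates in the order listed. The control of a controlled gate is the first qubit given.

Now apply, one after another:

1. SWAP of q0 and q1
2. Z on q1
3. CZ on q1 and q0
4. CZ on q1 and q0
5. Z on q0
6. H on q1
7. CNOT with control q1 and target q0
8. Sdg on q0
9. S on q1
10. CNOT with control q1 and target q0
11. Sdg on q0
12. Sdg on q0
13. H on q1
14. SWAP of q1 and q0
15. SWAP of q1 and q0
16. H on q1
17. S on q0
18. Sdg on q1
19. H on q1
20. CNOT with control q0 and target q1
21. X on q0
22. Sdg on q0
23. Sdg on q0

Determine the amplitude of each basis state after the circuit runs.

The final amplitudes are 0 on |00>, 0 on |01>, -1/2 + I/2 on |10>, -1/2 - I/2 on |11>. Key observation: steps 12-17 multiply out to the identity, so the circuit reduces to the remaining gates.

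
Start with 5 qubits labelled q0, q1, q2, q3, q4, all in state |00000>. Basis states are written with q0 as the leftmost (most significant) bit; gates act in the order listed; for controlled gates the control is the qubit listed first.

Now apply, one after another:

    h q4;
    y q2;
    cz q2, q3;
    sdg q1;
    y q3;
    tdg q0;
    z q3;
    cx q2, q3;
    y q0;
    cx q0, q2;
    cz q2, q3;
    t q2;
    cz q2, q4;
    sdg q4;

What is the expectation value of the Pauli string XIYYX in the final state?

In the final state, XIYYX has expectation 0.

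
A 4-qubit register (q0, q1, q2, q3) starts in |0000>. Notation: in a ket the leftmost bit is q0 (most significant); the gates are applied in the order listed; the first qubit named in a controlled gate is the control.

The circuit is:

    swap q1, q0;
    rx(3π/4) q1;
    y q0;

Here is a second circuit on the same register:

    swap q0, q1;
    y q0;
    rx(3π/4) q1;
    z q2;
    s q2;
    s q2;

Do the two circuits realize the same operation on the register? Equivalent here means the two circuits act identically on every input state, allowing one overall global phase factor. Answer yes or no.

Yes: on every input state the two circuits agree up to one overall phase factor.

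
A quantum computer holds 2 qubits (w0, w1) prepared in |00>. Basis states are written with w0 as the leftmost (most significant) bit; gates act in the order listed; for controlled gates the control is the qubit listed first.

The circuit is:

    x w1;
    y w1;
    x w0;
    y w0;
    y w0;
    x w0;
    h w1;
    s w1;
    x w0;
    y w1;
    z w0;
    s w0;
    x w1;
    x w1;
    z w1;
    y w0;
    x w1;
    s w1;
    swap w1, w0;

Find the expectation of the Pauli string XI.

The observable XI averages to -1.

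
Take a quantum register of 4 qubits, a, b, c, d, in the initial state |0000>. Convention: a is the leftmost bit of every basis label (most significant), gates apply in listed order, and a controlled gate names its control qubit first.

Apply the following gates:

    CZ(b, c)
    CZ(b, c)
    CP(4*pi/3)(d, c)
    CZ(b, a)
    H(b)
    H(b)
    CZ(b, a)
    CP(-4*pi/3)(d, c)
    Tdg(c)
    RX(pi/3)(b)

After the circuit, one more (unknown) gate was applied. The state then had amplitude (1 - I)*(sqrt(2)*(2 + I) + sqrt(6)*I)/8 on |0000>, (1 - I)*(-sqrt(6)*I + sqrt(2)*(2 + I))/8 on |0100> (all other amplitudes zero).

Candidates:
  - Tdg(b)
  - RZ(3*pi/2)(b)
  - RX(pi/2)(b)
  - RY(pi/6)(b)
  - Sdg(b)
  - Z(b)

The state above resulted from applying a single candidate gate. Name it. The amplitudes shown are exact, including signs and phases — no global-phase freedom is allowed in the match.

The unique candidate consistent with the amplitudes is RY(pi/6)(b). Key observation: gates 3-8 undo each other exactly, leaving only the rest of the circuit to track.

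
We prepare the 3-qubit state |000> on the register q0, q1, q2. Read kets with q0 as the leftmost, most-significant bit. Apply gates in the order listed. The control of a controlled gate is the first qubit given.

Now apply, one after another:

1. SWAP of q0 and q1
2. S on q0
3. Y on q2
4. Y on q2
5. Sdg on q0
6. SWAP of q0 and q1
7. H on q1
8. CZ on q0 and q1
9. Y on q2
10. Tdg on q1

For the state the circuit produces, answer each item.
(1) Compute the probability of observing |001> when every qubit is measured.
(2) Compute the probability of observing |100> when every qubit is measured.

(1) A full measurement returns |001> with probability 1/2.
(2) A full measurement returns |100> with probability 0.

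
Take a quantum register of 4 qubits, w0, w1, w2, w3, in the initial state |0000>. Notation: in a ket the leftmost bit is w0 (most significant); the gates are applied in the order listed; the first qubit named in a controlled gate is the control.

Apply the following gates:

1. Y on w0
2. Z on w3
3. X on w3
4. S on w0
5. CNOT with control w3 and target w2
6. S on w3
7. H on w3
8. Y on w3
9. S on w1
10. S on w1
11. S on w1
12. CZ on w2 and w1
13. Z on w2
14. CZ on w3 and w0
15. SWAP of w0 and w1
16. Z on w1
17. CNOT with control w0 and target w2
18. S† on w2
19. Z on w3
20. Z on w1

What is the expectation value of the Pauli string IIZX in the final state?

In the final state, IIZX has expectation -1.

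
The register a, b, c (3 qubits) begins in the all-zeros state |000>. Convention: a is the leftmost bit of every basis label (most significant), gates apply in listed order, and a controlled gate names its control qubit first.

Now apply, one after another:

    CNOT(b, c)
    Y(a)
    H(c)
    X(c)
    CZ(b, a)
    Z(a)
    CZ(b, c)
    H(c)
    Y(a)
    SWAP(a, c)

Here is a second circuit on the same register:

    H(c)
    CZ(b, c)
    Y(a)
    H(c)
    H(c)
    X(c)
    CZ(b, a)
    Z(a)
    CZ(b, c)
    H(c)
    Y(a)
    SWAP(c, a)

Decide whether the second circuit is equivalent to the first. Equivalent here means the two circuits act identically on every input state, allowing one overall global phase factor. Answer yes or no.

Yes, they are equivalent — the unitaries differ by at most a global phase.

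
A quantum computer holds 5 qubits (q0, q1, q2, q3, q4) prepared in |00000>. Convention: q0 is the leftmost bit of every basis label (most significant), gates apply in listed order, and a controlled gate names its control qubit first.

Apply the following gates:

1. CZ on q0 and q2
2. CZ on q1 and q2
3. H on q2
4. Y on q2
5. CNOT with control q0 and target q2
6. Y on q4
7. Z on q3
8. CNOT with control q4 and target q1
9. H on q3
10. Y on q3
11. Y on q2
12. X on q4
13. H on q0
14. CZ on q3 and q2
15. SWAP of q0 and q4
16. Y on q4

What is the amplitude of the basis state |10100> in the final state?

The final state's coefficient on |10100> equals 0.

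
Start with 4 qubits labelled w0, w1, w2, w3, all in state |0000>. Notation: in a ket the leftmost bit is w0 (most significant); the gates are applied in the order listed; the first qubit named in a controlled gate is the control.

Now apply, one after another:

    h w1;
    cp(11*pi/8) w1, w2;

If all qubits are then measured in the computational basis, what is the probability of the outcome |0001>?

Outcome |0001> occurs with probability 0.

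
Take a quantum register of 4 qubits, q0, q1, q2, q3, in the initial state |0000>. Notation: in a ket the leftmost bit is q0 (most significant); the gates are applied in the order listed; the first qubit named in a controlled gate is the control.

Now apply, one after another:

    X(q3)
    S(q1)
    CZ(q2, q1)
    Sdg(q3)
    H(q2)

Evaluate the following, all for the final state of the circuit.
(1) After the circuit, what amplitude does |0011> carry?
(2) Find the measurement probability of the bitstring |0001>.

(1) The final state's coefficient on |0011> equals -sqrt(2)*I/2.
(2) The probability of measuring |0001> is 1/2.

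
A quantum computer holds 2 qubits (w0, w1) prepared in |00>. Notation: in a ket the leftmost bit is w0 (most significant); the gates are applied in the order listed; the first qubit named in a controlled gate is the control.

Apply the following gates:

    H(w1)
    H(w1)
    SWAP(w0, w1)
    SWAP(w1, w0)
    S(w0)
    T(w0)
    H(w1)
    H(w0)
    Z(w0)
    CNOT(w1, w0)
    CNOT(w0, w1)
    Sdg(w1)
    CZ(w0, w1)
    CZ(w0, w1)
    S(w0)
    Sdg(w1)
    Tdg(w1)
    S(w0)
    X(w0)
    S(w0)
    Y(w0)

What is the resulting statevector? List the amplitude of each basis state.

After the circuit, the state carries amplitude 1/2 on |00>, -exp(3*I*pi/4)/2 on |01>, -I/2 on |10>, -exp(I*pi/4)/2 on |11>. Key observation: the block from step 13 through step 14 cancels to the identity and can be dropped.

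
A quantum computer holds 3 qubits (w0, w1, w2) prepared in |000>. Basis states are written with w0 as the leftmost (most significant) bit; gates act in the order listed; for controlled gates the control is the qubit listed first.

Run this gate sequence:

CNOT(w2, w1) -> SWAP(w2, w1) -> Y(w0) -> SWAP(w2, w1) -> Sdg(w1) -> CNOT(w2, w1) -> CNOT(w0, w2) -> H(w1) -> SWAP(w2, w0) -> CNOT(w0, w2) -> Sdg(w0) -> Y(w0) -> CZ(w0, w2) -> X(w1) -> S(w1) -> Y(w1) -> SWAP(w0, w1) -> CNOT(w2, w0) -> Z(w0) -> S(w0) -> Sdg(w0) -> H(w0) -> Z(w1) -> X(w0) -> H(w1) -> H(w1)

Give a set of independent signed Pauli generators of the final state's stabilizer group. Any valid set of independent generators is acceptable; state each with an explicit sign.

One valid set of independent stabilizer generators is -YII, +IZI, +IIZ (any independent generating set of the same group is equally correct).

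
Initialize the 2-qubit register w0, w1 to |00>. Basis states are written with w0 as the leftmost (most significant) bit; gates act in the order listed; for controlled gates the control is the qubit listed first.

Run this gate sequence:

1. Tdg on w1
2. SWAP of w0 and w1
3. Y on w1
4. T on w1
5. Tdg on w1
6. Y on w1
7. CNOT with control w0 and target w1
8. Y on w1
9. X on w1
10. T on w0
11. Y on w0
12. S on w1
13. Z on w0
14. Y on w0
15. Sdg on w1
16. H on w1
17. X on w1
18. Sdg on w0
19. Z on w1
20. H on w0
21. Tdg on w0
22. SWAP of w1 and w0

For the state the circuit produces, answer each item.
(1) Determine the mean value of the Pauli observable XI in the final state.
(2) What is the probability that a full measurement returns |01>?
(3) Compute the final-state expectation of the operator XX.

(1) In the final state, XI has expectation -1. Key observation: the block from step 3 through step 6 cancels to the identity and can be dropped.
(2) Outcome |01> occurs with probability 1/4.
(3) In the final state, XX has expectation -sqrt(2)/2.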